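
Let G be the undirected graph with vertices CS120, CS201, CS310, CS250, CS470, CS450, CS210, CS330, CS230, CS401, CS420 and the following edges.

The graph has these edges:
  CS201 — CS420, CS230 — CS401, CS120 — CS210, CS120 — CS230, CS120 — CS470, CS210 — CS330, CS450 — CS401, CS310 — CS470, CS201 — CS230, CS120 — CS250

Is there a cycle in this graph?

DFS, tracking each vertex's parent; an edge to a visited non-parent vertex closes a cycle.
Start from CS250:
visit CS250 (parent –)
  visit CS120 (parent CS250)
    CS120–CS250: parent, skip
    visit CS210 (parent CS120)
      CS210–CS120: parent, skip
      visit CS330 (parent CS210)
        CS330–CS210: parent, skip
    visit CS470 (parent CS120)
      visit CS310 (parent CS470)
        CS310–CS470: parent, skip
      CS470–CS120: parent, skip
    visit CS230 (parent CS120)
      CS230–CS120: parent, skip
      visit CS201 (parent CS230)
        visit CS420 (parent CS201)
          CS420–CS201: parent, skip
        CS201–CS230: parent, skip
      visit CS401 (parent CS230)
        visit CS450 (parent CS401)
          CS450–CS401: parent, skip
        CS401–CS230: parent, skip
No non-parent visited neighbor found — the graph is a forest.

No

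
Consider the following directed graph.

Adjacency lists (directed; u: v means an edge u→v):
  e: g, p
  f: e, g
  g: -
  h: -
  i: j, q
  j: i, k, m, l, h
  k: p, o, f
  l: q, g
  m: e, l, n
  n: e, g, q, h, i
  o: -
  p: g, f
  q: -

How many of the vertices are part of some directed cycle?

7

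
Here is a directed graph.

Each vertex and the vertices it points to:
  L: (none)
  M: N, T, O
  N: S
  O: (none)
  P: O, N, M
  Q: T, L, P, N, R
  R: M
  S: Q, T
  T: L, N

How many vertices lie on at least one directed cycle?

7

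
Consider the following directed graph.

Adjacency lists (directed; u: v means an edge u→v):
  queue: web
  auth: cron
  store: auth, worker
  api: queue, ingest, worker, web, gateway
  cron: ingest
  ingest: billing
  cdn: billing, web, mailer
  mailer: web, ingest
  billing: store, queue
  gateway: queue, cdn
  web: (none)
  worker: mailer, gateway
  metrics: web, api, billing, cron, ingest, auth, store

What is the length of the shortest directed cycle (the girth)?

For each vertex v, BFS finds the shortest path from v back to v.
The shortest such closed walk is store → auth → cron → ingest → billing → store, length 5.

5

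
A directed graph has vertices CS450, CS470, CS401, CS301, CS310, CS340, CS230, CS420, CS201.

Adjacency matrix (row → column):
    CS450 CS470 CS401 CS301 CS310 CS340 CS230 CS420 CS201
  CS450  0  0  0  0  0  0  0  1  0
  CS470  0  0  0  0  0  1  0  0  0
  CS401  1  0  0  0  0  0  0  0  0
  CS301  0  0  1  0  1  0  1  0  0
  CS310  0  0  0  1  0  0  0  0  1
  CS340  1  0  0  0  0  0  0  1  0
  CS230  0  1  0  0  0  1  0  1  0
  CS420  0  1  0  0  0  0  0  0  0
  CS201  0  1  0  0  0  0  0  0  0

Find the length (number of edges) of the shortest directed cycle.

For each vertex v, BFS finds the shortest path from v back to v.
The shortest such closed walk is CS301 → CS310 → CS301, length 2.

2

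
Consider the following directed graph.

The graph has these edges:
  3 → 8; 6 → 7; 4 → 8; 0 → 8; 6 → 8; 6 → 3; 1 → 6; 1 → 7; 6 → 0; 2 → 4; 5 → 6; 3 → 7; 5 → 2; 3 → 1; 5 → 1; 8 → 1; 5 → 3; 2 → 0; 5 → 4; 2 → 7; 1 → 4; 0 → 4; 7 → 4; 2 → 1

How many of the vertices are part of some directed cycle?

7

A vertex is on a directed cycle iff it belongs to a strongly connected component of size ≥ 2 (or has a self-loop).
The vertices on cycles are {0, 1, 3, 4, 6, 7, 8} — 7 in total.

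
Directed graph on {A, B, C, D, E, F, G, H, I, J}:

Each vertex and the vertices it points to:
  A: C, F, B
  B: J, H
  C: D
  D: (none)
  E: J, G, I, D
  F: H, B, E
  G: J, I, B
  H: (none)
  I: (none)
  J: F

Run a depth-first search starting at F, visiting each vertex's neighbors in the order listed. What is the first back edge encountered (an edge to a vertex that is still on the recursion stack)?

DFS from F (visiting each vertex's neighbors in the order listed); mark gray on enter, black on exit:
F gray
  H gray
  H black
  B gray
    J gray
      J→F: F is gray → back edge
First back edge: J → F.

J->F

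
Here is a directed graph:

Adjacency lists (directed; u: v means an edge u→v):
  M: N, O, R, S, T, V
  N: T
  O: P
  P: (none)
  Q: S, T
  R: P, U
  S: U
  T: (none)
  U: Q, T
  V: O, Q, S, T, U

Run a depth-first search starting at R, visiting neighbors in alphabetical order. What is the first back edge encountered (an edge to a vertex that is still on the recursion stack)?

S→U

DFS from R (visiting neighbors in alphabetical order); mark gray on enter, black on exit:
R gray
  P gray
  P black
  U gray
    Q gray
      S gray
        S→U: U is gray → back edge
First back edge: S → U.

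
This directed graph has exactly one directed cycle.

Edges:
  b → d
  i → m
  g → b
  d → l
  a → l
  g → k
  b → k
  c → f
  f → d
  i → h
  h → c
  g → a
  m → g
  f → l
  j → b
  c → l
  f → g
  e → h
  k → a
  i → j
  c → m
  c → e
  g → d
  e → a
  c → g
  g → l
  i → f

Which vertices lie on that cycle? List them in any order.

DFS with gray/black marking from h:
h gray
  c gray
    f gray
      g gray
        a gray
          l gray
          l black
        a black
        b gray
          k gray
            k→a: a black — skip
          k black
          d gray
            d→l: l black — skip
          d black
        b black
        g→k: k black — skip
        g→l: l black — skip
        g→d: d black — skip
      g black
      f→l: l black — skip
      f→d: d black — skip
    f black
    c→g: g black — skip
    m gray
      m→g: g black — skip
    m black
    c→l: l black — skip
    e gray
      e→h: h is gray → back edge
Back edge closes the cycle h → c → e → h; its vertices are {c, e, h}.

c, e, h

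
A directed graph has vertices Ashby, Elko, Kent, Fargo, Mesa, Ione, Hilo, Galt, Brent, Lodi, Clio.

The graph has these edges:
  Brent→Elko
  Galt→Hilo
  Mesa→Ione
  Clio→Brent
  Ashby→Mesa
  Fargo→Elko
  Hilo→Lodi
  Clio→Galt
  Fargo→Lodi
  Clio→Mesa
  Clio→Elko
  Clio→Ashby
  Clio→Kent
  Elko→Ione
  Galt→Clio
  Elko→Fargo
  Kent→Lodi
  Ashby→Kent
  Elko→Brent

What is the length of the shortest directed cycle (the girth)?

For each vertex v, BFS finds the shortest path from v back to v.
The shortest such closed walk is Clio → Galt → Clio, length 2.

2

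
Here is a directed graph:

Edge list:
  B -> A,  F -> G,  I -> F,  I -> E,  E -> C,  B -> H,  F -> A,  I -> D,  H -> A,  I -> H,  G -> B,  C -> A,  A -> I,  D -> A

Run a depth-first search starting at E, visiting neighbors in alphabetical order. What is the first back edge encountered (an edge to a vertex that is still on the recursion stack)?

D->A

DFS from E (visiting neighbors in alphabetical order); mark gray on enter, black on exit:
E gray
  C gray
    A gray
      I gray
        D gray
          D→A: A is gray → back edge
First back edge: D → A.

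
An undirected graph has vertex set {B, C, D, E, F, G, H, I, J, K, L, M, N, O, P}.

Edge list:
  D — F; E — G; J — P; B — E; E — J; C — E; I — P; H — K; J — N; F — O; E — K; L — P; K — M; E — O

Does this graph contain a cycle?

No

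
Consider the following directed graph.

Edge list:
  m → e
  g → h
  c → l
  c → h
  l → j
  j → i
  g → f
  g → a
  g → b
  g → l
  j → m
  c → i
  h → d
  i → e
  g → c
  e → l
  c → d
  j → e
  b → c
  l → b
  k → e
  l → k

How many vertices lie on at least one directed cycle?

8

A vertex is on a directed cycle iff it belongs to a strongly connected component of size ≥ 2 (or has a self-loop).
The vertices on cycles are {b, c, e, i, j, k, l, m} — 8 in total.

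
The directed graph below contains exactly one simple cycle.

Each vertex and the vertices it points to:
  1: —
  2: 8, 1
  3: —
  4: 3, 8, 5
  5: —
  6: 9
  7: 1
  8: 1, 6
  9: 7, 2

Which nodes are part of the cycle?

DFS with gray/black marking from 8:
8 gray
  1 gray
  1 black
  6 gray
    9 gray
      7 gray
        7→1: 1 black — skip
      7 black
      2 gray
        2→8: 8 is gray → back edge
Back edge closes the cycle 8 → 6 → 9 → 2 → 8; its vertices are {2, 6, 8, 9}.

2, 6, 8, 9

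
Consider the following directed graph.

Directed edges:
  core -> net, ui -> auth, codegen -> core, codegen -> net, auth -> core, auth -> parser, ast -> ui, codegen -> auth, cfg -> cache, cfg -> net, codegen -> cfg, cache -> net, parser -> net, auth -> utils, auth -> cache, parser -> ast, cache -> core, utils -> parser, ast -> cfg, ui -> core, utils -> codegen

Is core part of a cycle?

No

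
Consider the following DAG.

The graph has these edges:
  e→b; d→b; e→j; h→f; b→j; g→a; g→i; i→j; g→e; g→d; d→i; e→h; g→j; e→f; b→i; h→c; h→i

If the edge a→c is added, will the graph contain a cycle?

Adding a→c creates a cycle iff c can already reach a.
Explore from c: no path reaches a. The graph stays acyclic.

No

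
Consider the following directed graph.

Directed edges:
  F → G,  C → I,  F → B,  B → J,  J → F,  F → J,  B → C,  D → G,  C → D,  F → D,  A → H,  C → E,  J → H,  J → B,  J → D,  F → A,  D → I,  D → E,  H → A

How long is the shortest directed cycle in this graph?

2

For each vertex v, BFS finds the shortest path from v back to v.
The shortest such closed walk is J → F → J, length 2.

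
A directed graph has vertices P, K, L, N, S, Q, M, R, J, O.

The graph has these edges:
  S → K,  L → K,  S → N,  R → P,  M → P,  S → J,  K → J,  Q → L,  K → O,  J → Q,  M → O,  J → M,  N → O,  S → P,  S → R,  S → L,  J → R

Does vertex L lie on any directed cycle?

Yes

L is on a cycle iff L can reach itself via ≥1 edge.
L → K → J → Q → L — yes.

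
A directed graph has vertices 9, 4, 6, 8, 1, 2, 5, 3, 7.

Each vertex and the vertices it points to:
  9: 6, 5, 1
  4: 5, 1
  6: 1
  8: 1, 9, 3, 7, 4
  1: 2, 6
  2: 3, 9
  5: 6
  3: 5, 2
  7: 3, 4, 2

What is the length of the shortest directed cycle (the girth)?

For each vertex v, BFS finds the shortest path from v back to v.
The shortest such closed walk is 3 → 2 → 3, length 2.

2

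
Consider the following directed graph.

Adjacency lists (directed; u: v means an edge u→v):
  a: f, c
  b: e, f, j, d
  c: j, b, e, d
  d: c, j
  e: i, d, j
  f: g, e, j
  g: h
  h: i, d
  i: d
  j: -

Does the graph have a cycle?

DFS with white/gray/black marking, starting from b:
b gray
  e gray
    i gray
      d gray
        c gray
          j gray
          j black
          c→b: b is gray → back edge
Back edge found, so a cycle exists: b → e → i → d → c → b.

Yes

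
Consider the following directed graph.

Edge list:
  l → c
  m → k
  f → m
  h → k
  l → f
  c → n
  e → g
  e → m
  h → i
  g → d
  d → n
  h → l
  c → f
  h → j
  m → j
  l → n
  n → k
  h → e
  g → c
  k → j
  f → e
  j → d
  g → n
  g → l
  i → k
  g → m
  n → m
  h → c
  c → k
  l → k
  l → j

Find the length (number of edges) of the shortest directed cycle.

4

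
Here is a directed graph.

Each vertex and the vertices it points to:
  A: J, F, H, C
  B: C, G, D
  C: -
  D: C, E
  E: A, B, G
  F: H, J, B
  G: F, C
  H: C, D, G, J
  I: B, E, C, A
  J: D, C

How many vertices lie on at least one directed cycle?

A vertex is on a directed cycle iff it belongs to a strongly connected component of size ≥ 2 (or has a self-loop).
The vertices on cycles are {A, B, D, E, F, G, H, J} — 8 in total.

8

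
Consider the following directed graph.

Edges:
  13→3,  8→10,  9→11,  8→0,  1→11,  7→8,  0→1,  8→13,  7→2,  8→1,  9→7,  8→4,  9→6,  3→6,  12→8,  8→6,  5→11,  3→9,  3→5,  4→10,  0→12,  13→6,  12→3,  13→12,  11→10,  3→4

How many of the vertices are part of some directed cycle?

A vertex is on a directed cycle iff it belongs to a strongly connected component of size ≥ 2 (or has a self-loop).
The vertices on cycles are {0, 3, 7, 8, 9, 12, 13} — 7 in total.

7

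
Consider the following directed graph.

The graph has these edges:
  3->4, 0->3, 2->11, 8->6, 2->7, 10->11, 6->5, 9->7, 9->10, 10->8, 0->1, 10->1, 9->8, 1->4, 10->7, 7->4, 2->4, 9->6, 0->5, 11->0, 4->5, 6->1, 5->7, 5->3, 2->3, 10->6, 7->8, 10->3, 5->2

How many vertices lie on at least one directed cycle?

A vertex is on a directed cycle iff it belongs to a strongly connected component of size ≥ 2 (or has a self-loop).
The vertices on cycles are {0, 1, 2, 3, 4, 5, 6, 7, 8, 11} — 10 in total.

10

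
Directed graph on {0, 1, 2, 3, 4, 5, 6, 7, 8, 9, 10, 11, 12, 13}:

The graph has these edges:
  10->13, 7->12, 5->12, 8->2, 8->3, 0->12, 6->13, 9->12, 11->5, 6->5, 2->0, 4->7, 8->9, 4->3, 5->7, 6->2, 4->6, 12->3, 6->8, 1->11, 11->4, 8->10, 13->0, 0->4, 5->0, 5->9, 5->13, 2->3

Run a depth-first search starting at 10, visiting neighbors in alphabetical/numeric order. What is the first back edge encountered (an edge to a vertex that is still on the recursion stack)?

2->0

DFS from 10 (visiting neighbors in alphabetical/numeric order); mark gray on enter, black on exit:
10 gray
  13 gray
    0 gray
      4 gray
        3 gray
        3 black
        6 gray
          2 gray
            2→0: 0 is gray → back edge
First back edge: 2 → 0.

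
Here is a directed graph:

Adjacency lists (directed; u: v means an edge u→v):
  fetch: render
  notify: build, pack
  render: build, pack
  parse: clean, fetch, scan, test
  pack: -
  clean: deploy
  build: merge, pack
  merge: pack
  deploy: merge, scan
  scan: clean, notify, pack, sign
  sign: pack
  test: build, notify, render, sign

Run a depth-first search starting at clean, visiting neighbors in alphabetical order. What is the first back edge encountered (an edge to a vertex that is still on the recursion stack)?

DFS from clean (visiting neighbors in alphabetical order); mark gray on enter, black on exit:
clean gray
  deploy gray
    merge gray
      pack gray
      pack black
    merge black
    scan gray
      scan→clean: clean is gray → back edge
First back edge: scan → clean.

scan→clean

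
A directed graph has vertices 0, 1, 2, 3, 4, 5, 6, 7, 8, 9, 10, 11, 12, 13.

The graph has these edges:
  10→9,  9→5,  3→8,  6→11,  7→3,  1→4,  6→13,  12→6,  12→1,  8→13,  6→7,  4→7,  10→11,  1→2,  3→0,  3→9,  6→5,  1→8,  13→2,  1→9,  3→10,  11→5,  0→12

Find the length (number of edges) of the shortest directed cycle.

5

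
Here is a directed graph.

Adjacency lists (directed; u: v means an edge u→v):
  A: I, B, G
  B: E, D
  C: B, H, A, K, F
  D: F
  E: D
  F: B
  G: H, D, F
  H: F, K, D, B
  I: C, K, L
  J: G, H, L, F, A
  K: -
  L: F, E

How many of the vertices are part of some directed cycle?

7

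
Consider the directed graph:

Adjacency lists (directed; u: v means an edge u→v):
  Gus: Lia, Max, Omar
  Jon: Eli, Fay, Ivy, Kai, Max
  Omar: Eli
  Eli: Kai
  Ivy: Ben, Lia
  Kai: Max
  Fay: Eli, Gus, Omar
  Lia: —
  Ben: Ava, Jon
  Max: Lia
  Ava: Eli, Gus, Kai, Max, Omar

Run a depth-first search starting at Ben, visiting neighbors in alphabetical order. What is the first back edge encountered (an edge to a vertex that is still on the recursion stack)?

DFS from Ben (visiting neighbors in alphabetical order); mark gray on enter, black on exit:
Ben gray
  Ava gray
    Eli gray
      Kai gray
        Max gray
          Lia gray
          Lia black
        Max black
      Kai black
    Eli black
    Gus gray
      Gus→Lia: Lia black — skip
      Gus→Max: Max black — skip
      Omar gray
        Omar→Eli: Eli black — skip
      Omar black
    Gus black
    Ava→Kai: Kai black — skip
    Ava→Max: Max black — skip
    Ava→Omar: Omar black — skip
  Ava black
  Jon gray
    Jon→Eli: Eli black — skip
    Fay gray
      Fay→Eli: Eli black — skip
      Fay→Gus: Gus black — skip
      Fay→Omar: Omar black — skip
    Fay black
    Ivy gray
      Ivy→Ben: Ben is gray → back edge
First back edge: Ivy → Ben.

Ivy→Ben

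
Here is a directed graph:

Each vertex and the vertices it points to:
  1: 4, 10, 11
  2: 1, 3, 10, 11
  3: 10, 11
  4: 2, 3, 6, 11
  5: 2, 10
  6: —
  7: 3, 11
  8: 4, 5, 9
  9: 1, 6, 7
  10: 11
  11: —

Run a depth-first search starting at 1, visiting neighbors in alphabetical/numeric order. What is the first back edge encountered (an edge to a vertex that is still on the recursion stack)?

DFS from 1 (visiting neighbors in alphabetical/numeric order); mark gray on enter, black on exit:
1 gray
  4 gray
    2 gray
      2→1: 1 is gray → back edge
First back edge: 2 → 1.

2->1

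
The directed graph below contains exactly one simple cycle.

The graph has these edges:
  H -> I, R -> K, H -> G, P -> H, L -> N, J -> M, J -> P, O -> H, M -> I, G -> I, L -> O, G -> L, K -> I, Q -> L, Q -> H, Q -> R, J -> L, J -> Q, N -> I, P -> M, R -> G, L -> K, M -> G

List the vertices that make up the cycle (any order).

G, H, L, O

DFS with gray/black marking from L:
L gray
  N gray
    I gray
    I black
  N black
  O gray
    H gray
      H→I: I black — skip
      G gray
        G→L: L is gray → back edge
Back edge closes the cycle L → O → H → G → L; its vertices are {G, H, L, O}.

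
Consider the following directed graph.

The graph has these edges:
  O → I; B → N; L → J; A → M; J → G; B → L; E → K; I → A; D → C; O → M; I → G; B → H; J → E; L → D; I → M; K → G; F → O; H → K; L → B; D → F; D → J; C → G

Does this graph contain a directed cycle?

DFS with white/gray/black marking, starting from D:
D gray
  C gray
    G gray
    G black
  C black
  F gray
    O gray
      M gray
      M black
      I gray
        I→G: G black — skip
        I→M: M black — skip
        A gray
          A→M: M black — skip
        A black
      I black
    O black
  F black
  J gray
    E gray
      K gray
        K→G: G black — skip
      K black
    E black
    J→G: G black — skip
  J black
D black
B gray
  N gray
  N black
  L gray
    L→J: J black — skip
    L→B: B is gray → back edge
Back edge found, so a cycle exists: B → L → B.

Yes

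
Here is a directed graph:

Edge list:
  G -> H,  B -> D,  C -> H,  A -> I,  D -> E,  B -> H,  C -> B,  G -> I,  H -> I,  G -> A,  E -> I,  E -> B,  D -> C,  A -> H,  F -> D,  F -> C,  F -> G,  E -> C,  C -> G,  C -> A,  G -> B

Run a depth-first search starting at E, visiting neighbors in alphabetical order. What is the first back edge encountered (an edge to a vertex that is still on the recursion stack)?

DFS from E (visiting neighbors in alphabetical order); mark gray on enter, black on exit:
E gray
  B gray
    D gray
      C gray
        A gray
          H gray
            I gray
            I black
          H black
          A→I: I black — skip
        A black
        C→B: B is gray → back edge
First back edge: C → B.

C→B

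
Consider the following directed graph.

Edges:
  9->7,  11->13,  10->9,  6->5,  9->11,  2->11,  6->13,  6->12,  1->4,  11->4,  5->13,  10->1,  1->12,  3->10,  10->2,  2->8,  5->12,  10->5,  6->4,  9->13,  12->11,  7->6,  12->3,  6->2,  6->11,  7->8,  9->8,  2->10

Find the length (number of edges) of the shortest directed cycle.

For each vertex v, BFS finds the shortest path from v back to v.
The shortest such closed walk is 10 → 2 → 10, length 2.

2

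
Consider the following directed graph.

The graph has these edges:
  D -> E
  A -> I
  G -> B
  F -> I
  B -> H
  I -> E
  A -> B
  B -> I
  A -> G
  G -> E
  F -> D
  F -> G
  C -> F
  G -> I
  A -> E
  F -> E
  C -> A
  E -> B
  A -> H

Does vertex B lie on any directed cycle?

Yes

B is on a cycle iff B can reach itself via ≥1 edge.
B → I → E → B — yes.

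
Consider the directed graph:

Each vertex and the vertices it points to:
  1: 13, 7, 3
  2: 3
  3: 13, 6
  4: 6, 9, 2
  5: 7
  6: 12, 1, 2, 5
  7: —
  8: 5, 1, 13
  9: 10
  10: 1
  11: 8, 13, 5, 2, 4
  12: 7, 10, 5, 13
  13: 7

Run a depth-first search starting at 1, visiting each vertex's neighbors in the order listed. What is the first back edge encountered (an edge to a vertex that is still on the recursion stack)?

DFS from 1 (visiting each vertex's neighbors in the order listed); mark gray on enter, black on exit:
1 gray
  13 gray
    7 gray
    7 black
  13 black
  1→7: 7 black — skip
  3 gray
    3→13: 13 black — skip
    6 gray
      12 gray
        12→7: 7 black — skip
        10 gray
          10→1: 1 is gray → back edge
First back edge: 10 → 1.

10→1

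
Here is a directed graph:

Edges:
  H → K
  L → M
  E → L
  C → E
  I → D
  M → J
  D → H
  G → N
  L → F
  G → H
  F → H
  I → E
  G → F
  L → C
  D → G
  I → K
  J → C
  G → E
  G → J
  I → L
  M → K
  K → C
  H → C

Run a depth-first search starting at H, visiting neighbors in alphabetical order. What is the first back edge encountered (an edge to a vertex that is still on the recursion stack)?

L→C

DFS from H (visiting neighbors in alphabetical order); mark gray on enter, black on exit:
H gray
  C gray
    E gray
      L gray
        L→C: C is gray → back edge
First back edge: L → C.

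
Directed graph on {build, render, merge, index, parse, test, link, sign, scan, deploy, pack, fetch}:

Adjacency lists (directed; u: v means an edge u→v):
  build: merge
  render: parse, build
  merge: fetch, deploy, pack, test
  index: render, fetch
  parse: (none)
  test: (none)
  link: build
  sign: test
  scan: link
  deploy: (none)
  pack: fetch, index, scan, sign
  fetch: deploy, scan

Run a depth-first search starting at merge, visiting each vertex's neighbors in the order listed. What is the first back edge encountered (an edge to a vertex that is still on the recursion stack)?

DFS from merge (visiting each vertex's neighbors in the order listed); mark gray on enter, black on exit:
merge gray
  fetch gray
    deploy gray
    deploy black
    scan gray
      link gray
        build gray
          build→merge: merge is gray → back edge
First back edge: build → merge.

build->merge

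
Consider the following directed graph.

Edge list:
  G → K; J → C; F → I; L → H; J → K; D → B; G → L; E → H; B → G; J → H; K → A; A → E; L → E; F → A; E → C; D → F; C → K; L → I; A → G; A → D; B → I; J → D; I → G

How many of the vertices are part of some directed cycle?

A vertex is on a directed cycle iff it belongs to a strongly connected component of size ≥ 2 (or has a self-loop).
The vertices on cycles are {A, B, C, D, E, F, G, I, K, L} — 10 in total.

10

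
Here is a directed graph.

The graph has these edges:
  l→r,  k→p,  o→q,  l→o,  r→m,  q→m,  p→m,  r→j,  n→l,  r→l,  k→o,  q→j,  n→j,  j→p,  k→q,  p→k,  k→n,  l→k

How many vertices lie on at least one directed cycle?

A vertex is on a directed cycle iff it belongs to a strongly connected component of size ≥ 2 (or has a self-loop).
The vertices on cycles are {j, k, l, n, o, p, q, r} — 8 in total.

8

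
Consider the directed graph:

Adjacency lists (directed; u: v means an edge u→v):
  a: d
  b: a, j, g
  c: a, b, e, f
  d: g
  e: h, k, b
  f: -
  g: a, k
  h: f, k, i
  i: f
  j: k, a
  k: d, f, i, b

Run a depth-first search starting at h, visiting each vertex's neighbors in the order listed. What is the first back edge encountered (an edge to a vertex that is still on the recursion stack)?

DFS from h (visiting each vertex's neighbors in the order listed); mark gray on enter, black on exit:
h gray
  f gray
  f black
  k gray
    d gray
      g gray
        a gray
          a→d: d is gray → back edge
First back edge: a → d.

a→d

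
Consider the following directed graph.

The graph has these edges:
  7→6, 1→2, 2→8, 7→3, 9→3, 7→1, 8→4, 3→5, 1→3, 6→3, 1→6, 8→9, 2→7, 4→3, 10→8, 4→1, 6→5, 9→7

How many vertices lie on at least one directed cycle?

A vertex is on a directed cycle iff it belongs to a strongly connected component of size ≥ 2 (or has a self-loop).
The vertices on cycles are {1, 2, 4, 7, 8, 9} — 6 in total.

6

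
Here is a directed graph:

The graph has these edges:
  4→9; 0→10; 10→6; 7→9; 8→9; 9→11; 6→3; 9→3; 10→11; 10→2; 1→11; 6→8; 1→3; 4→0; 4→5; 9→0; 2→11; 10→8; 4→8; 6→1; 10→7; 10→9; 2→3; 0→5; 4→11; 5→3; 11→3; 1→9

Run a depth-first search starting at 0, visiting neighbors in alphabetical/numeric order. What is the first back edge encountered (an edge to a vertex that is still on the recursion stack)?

9→0

DFS from 0 (visiting neighbors in alphabetical/numeric order); mark gray on enter, black on exit:
0 gray
  5 gray
    3 gray
    3 black
  5 black
  10 gray
    2 gray
      2→3: 3 black — skip
      11 gray
        11→3: 3 black — skip
      11 black
    2 black
    6 gray
      1 gray
        1→3: 3 black — skip
        9 gray
          9→0: 0 is gray → back edge
First back edge: 9 → 0.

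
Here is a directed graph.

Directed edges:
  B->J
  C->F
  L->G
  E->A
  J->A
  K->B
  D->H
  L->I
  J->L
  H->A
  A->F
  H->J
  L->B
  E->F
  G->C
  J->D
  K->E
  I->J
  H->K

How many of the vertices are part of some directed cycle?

7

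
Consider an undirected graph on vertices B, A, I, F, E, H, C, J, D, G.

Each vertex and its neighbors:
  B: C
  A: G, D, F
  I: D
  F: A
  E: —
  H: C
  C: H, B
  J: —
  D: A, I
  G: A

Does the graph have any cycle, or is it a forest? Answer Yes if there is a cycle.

No

DFS, tracking each vertex's parent; an edge to a visited non-parent vertex closes a cycle.
Start from B:
visit B (parent –)
  visit C (parent B)
    visit H (parent C)
      H–C: parent, skip
    C–B: parent, skip
visit A (parent –)
  visit G (parent A)
    G–A: parent, skip
  visit D (parent A)
    D–A: parent, skip
    visit I (parent D)
      I–D: parent, skip
  visit F (parent A)
    F–A: parent, skip
visit E (parent –)
visit J (parent –)
No non-parent visited neighbor found — the graph is a forest.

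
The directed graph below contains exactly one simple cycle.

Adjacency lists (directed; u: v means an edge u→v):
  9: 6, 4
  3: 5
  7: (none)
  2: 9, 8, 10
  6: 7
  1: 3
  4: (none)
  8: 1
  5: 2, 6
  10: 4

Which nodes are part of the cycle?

DFS with gray/black marking from 5:
5 gray
  2 gray
    9 gray
      6 gray
        7 gray
        7 black
      6 black
      4 gray
      4 black
    9 black
    8 gray
      1 gray
        3 gray
          3→5: 5 is gray → back edge
Back edge closes the cycle 5 → 2 → 8 → 1 → 3 → 5; its vertices are {1, 2, 3, 5, 8}.

1, 2, 3, 5, 8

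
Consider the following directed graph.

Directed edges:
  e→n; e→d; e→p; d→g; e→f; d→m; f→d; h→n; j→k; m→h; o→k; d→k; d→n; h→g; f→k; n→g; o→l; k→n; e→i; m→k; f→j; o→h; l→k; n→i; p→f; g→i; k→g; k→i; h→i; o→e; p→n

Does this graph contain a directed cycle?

DFS with white/gray/black marking, starting from e:
e gray
  f gray
    d gray
      n gray
        g gray
          i gray
          i black
        g black
        n→i: i black — skip
      n black
      k gray
        k→g: g black — skip
        k→n: n black — skip
        k→i: i black — skip
      k black
      m gray
        m→k: k black — skip
        h gray
          h→g: g black — skip
          h→i: i black — skip
          h→n: n black — skip
        h black
      m black
      d→g: g black — skip
    d black
    f→k: k black — skip
    j gray
      j→k: k black — skip
    j black
  f black
  e→n: n black — skip
  e→d: d black — skip
  p gray
    p→f: f black — skip
    p→n: n black — skip
  p black
  e→i: i black — skip
e black
l gray
  l→k: k black — skip
l black
o gray
  o→k: k black — skip
  o→l: l black — skip
  o→h: h black — skip
  o→e: e black — skip
o black
Every edge goes to a white or black vertex — no back edge, so the graph is acyclic.

No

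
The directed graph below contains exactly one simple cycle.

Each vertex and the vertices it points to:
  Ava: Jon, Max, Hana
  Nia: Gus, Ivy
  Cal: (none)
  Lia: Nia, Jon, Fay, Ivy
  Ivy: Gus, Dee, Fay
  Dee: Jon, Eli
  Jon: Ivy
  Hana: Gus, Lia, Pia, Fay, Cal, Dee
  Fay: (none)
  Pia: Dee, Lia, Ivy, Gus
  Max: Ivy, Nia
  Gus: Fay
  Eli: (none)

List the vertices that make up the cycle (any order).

Dee, Ivy, Jon

DFS with gray/black marking from Dee:
Dee gray
  Jon gray
    Ivy gray
      Gus gray
        Fay gray
        Fay black
      Gus black
      Ivy→Dee: Dee is gray → back edge
Back edge closes the cycle Dee → Jon → Ivy → Dee; its vertices are {Dee, Ivy, Jon}.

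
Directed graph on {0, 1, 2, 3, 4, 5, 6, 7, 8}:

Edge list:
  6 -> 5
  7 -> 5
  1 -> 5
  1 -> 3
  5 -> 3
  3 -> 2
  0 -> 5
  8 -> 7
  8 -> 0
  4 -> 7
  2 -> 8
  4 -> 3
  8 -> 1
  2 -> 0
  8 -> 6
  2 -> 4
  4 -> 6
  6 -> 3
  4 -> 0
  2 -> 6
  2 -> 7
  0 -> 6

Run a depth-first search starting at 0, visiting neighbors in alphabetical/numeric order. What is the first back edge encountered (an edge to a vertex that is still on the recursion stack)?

2→0

DFS from 0 (visiting neighbors in alphabetical/numeric order); mark gray on enter, black on exit:
0 gray
  5 gray
    3 gray
      2 gray
        2→0: 0 is gray → back edge
First back edge: 2 → 0.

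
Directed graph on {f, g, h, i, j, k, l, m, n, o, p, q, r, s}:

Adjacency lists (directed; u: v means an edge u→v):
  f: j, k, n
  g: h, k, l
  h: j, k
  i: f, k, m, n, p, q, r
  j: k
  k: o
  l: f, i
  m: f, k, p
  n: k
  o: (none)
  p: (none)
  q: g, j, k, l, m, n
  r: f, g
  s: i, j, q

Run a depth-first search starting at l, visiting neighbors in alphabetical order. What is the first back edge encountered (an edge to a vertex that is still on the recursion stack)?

DFS from l (visiting neighbors in alphabetical order); mark gray on enter, black on exit:
l gray
  f gray
    j gray
      k gray
        o gray
        o black
      k black
    j black
    f→k: k black — skip
    n gray
      n→k: k black — skip
    n black
  f black
  i gray
    i→f: f black — skip
    i→k: k black — skip
    m gray
      m→f: f black — skip
      m→k: k black — skip
      p gray
      p black
    m black
    i→n: n black — skip
    i→p: p black — skip
    q gray
      g gray
        h gray
          h→j: j black — skip
          h→k: k black — skip
        h black
        g→k: k black — skip
        g→l: l is gray → back edge
First back edge: g → l.

g→l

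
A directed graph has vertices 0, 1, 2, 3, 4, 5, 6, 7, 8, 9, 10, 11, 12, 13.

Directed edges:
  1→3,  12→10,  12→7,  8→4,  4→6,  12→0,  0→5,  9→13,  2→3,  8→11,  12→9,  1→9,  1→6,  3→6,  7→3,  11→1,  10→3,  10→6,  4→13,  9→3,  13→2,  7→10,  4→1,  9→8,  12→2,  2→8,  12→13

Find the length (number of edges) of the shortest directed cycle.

4

For each vertex v, BFS finds the shortest path from v back to v.
The shortest such closed walk is 9 → 8 → 11 → 1 → 9, length 4.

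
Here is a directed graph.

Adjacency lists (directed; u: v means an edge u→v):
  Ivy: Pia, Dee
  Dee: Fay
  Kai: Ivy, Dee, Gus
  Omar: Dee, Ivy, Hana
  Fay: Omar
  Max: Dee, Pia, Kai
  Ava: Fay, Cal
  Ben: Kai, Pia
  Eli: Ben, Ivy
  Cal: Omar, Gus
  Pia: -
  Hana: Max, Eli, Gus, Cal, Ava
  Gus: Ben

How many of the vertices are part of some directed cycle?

A vertex is on a directed cycle iff it belongs to a strongly connected component of size ≥ 2 (or has a self-loop).
The vertices on cycles are {Ava, Ben, Cal, Dee, Eli, Fay, Gus, Ivy, Kai, Max, Hana, Omar} — 12 in total.

12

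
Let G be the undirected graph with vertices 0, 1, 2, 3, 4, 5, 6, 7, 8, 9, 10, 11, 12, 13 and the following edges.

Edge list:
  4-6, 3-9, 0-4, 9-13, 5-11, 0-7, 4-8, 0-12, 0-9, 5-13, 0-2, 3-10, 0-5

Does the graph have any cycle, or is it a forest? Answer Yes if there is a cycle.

DFS, tracking each vertex's parent; an edge to a visited non-parent vertex closes a cycle.
Start from 0:
visit 0 (parent –)
  visit 7 (parent 0)
    7–0: parent, skip
  visit 4 (parent 0)
    visit 8 (parent 4)
      8–4: parent, skip
    4–0: parent, skip
    visit 6 (parent 4)
      6–4: parent, skip
  visit 5 (parent 0)
    visit 13 (parent 5)
      13–5: parent, skip
      visit 9 (parent 13)
        9–0: 0 visited and ≠ parent → cycle
Cycle: 0 – 5 – 13 – 9 – 0.

Yes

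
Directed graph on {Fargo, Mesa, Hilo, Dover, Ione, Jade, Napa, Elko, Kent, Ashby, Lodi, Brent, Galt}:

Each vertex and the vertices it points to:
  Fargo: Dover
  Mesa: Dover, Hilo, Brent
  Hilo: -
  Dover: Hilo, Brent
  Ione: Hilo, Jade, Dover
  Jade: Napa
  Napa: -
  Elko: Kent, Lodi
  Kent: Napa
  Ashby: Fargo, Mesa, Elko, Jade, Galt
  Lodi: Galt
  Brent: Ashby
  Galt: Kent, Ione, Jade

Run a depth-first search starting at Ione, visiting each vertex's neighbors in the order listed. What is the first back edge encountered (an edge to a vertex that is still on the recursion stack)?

Fargo→Dover

DFS from Ione (visiting each vertex's neighbors in the order listed); mark gray on enter, black on exit:
Ione gray
  Hilo gray
  Hilo black
  Jade gray
    Napa gray
    Napa black
  Jade black
  Dover gray
    Dover→Hilo: Hilo black — skip
    Brent gray
      Ashby gray
        Fargo gray
          Fargo→Dover: Dover is gray → back edge
First back edge: Fargo → Dover.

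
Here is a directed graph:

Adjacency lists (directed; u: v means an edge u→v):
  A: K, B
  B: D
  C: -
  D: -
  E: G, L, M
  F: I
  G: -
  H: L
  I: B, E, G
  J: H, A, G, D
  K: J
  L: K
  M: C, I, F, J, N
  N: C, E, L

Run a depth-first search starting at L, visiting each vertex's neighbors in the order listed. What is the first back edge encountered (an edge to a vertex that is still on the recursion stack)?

H→L

DFS from L (visiting each vertex's neighbors in the order listed); mark gray on enter, black on exit:
L gray
  K gray
    J gray
      H gray
        H→L: L is gray → back edge
First back edge: H → L.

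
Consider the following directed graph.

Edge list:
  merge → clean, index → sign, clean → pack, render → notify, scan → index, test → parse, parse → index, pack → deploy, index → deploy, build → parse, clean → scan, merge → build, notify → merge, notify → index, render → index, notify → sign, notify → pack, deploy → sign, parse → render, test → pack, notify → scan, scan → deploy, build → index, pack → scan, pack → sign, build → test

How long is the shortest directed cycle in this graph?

For each vertex v, BFS finds the shortest path from v back to v.
The shortest such closed walk is render → notify → merge → build → parse → render, length 5.

5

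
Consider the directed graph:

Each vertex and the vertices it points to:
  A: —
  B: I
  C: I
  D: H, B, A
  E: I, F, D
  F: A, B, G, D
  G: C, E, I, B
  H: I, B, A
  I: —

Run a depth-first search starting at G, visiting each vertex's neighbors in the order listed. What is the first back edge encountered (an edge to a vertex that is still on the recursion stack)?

DFS from G (visiting each vertex's neighbors in the order listed); mark gray on enter, black on exit:
G gray
  C gray
    I gray
    I black
  C black
  E gray
    E→I: I black — skip
    F gray
      A gray
      A black
      B gray
        B→I: I black — skip
      B black
      F→G: G is gray → back edge
First back edge: F → G.

F→G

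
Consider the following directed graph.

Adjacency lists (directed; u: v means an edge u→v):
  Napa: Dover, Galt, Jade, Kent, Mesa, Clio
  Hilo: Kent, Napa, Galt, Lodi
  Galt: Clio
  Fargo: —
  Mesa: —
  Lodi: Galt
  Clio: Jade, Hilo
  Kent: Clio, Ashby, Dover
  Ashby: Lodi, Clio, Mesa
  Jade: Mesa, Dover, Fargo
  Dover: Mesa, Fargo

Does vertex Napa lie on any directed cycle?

Yes

Napa is on a cycle iff Napa can reach itself via ≥1 edge.
Napa → Clio → Hilo → Napa — yes.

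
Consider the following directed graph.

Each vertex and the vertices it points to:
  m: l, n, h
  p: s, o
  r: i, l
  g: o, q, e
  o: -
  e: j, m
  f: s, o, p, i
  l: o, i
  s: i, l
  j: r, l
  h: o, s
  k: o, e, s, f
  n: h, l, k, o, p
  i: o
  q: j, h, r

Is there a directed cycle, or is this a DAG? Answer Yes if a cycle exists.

DFS with white/gray/black marking, starting from i:
i gray
  o gray
  o black
i black
m gray
  l gray
    l→o: o black — skip
    l→i: i black — skip
  l black
  n gray
    h gray
      h→o: o black — skip
      s gray
        s→i: i black — skip
        s→l: l black — skip
      s black
    h black
    n→l: l black — skip
    k gray
      k→o: o black — skip
      e gray
        j gray
          r gray
            r→i: i black — skip
            r→l: l black — skip
          r black
          j→l: l black — skip
        j black
        e→m: m is gray → back edge
Back edge found, so a cycle exists: m → n → k → e → m.

Yes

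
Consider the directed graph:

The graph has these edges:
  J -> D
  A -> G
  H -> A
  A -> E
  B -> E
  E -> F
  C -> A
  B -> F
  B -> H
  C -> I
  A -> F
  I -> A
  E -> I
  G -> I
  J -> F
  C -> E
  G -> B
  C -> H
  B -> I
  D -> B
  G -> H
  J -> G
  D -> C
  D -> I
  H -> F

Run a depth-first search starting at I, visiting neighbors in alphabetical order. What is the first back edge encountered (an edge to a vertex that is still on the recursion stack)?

E→I

DFS from I (visiting neighbors in alphabetical order); mark gray on enter, black on exit:
I gray
  A gray
    E gray
      F gray
      F black
      E→I: I is gray → back edge
First back edge: E → I.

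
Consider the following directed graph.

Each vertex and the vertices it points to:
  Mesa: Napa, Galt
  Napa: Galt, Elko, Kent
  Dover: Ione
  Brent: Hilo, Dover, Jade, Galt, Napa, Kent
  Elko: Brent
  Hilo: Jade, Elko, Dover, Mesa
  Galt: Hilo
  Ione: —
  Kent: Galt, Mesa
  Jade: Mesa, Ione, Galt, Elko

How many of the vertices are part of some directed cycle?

A vertex is on a directed cycle iff it belongs to a strongly connected component of size ≥ 2 (or has a self-loop).
The vertices on cycles are {Elko, Galt, Hilo, Jade, Kent, Mesa, Napa, Brent} — 8 in total.

8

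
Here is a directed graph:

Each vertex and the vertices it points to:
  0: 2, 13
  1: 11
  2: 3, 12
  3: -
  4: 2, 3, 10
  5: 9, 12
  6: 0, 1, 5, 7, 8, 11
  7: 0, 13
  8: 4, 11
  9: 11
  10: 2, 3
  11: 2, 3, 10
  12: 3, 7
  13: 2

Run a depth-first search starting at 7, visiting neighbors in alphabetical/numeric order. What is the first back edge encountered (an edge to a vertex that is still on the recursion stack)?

DFS from 7 (visiting neighbors in alphabetical/numeric order); mark gray on enter, black on exit:
7 gray
  0 gray
    2 gray
      3 gray
      3 black
      12 gray
        12→3: 3 black — skip
        12→7: 7 is gray → back edge
First back edge: 12 → 7.

12→7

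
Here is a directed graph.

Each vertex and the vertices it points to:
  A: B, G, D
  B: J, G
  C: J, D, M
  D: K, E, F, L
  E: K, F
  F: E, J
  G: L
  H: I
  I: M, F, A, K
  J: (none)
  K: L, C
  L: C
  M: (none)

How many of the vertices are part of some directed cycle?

6

A vertex is on a directed cycle iff it belongs to a strongly connected component of size ≥ 2 (or has a self-loop).
The vertices on cycles are {C, D, E, F, K, L} — 6 in total.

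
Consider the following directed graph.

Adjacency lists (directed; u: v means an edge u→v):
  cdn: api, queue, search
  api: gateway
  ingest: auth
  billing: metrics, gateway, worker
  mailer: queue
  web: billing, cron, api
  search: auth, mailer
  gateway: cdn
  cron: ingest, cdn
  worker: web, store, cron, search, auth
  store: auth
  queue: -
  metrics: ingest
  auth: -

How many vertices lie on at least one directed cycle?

A vertex is on a directed cycle iff it belongs to a strongly connected component of size ≥ 2 (or has a self-loop).
The vertices on cycles are {api, cdn, web, worker, billing, gateway} — 6 in total.

6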